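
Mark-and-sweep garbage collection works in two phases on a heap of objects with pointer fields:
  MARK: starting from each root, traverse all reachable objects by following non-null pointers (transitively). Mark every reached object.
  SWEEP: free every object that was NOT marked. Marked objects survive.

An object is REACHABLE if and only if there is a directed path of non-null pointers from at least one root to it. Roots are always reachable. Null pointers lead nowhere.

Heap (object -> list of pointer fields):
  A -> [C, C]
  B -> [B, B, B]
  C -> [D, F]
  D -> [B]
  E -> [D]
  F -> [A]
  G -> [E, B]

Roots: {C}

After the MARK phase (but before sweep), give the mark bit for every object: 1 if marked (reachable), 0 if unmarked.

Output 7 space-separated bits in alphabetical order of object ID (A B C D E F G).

Answer: 1 1 1 1 0 1 0

Derivation:
Roots: C
Mark C: refs=D F, marked=C
Mark D: refs=B, marked=C D
Mark F: refs=A, marked=C D F
Mark B: refs=B B B, marked=B C D F
Mark A: refs=C C, marked=A B C D F
Unmarked (collected): E G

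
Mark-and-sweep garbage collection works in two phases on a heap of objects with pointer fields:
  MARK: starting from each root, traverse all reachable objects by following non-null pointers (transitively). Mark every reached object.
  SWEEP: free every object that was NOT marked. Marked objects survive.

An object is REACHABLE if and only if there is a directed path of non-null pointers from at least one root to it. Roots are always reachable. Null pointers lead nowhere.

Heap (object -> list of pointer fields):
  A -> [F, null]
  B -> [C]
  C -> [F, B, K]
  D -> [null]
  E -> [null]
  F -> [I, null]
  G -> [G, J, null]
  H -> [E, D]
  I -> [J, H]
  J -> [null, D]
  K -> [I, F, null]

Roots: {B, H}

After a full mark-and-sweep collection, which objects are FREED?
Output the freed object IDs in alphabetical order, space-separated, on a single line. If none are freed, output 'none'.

Answer: A G

Derivation:
Roots: B H
Mark B: refs=C, marked=B
Mark H: refs=E D, marked=B H
Mark C: refs=F B K, marked=B C H
Mark E: refs=null, marked=B C E H
Mark D: refs=null, marked=B C D E H
Mark F: refs=I null, marked=B C D E F H
Mark K: refs=I F null, marked=B C D E F H K
Mark I: refs=J H, marked=B C D E F H I K
Mark J: refs=null D, marked=B C D E F H I J K
Unmarked (collected): A G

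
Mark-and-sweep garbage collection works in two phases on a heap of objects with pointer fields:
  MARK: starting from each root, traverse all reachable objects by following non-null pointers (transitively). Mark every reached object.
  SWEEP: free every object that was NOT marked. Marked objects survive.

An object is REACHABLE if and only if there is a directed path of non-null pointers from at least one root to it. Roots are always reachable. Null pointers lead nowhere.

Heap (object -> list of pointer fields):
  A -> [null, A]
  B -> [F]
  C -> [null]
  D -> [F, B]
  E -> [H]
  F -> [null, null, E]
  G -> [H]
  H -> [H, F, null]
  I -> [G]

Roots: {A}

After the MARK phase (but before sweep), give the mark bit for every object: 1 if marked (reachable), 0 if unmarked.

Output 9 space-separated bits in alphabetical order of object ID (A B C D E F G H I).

Roots: A
Mark A: refs=null A, marked=A
Unmarked (collected): B C D E F G H I

Answer: 1 0 0 0 0 0 0 0 0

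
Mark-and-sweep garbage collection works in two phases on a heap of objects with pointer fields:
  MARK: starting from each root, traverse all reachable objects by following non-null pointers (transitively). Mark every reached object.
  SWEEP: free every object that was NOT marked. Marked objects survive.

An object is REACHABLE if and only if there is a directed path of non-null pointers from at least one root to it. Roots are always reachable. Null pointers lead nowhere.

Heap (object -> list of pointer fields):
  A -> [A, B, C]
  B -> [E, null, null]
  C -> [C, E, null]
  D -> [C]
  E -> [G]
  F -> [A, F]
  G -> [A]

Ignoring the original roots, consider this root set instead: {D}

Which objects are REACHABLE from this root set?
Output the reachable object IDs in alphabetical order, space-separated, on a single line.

Answer: A B C D E G

Derivation:
Roots: D
Mark D: refs=C, marked=D
Mark C: refs=C E null, marked=C D
Mark E: refs=G, marked=C D E
Mark G: refs=A, marked=C D E G
Mark A: refs=A B C, marked=A C D E G
Mark B: refs=E null null, marked=A B C D E G
Unmarked (collected): F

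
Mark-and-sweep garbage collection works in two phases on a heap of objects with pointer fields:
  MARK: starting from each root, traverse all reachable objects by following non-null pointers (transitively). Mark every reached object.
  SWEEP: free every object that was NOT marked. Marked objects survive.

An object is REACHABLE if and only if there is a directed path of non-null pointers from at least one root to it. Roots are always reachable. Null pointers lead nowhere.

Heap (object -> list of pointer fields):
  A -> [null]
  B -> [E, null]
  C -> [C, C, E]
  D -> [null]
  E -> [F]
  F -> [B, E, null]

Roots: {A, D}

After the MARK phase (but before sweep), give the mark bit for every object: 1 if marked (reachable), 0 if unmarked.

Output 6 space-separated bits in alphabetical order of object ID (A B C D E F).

Answer: 1 0 0 1 0 0

Derivation:
Roots: A D
Mark A: refs=null, marked=A
Mark D: refs=null, marked=A D
Unmarked (collected): B C E F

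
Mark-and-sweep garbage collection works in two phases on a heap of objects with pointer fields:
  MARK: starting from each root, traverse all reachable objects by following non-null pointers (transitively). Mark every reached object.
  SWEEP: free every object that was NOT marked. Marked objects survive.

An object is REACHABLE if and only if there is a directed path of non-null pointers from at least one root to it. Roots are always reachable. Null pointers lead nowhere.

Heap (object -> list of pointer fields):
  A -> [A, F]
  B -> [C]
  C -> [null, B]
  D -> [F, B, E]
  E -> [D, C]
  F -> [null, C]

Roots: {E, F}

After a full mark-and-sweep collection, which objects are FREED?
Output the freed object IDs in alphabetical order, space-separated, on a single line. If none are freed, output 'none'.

Roots: E F
Mark E: refs=D C, marked=E
Mark F: refs=null C, marked=E F
Mark D: refs=F B E, marked=D E F
Mark C: refs=null B, marked=C D E F
Mark B: refs=C, marked=B C D E F
Unmarked (collected): A

Answer: A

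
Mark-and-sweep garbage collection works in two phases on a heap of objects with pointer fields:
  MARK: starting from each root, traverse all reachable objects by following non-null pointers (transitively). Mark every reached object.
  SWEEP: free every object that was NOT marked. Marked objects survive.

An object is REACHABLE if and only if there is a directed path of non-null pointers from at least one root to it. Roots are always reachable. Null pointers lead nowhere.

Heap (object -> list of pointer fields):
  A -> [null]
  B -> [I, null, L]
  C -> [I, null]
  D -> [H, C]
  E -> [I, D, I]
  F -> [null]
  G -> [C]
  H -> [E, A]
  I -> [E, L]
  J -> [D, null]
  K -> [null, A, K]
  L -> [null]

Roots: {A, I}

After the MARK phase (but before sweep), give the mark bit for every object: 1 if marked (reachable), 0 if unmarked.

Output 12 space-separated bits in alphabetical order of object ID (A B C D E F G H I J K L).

Roots: A I
Mark A: refs=null, marked=A
Mark I: refs=E L, marked=A I
Mark E: refs=I D I, marked=A E I
Mark L: refs=null, marked=A E I L
Mark D: refs=H C, marked=A D E I L
Mark H: refs=E A, marked=A D E H I L
Mark C: refs=I null, marked=A C D E H I L
Unmarked (collected): B F G J K

Answer: 1 0 1 1 1 0 0 1 1 0 0 1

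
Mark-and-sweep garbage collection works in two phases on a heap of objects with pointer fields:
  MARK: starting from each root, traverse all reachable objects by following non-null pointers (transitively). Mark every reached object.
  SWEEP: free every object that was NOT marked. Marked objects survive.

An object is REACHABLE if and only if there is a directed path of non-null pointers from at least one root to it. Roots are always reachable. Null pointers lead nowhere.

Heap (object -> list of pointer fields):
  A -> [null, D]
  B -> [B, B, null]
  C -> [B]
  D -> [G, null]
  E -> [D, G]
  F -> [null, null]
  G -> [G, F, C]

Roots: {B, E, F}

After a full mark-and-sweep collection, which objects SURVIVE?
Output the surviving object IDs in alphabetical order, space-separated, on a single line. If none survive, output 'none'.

Roots: B E F
Mark B: refs=B B null, marked=B
Mark E: refs=D G, marked=B E
Mark F: refs=null null, marked=B E F
Mark D: refs=G null, marked=B D E F
Mark G: refs=G F C, marked=B D E F G
Mark C: refs=B, marked=B C D E F G
Unmarked (collected): A

Answer: B C D E F G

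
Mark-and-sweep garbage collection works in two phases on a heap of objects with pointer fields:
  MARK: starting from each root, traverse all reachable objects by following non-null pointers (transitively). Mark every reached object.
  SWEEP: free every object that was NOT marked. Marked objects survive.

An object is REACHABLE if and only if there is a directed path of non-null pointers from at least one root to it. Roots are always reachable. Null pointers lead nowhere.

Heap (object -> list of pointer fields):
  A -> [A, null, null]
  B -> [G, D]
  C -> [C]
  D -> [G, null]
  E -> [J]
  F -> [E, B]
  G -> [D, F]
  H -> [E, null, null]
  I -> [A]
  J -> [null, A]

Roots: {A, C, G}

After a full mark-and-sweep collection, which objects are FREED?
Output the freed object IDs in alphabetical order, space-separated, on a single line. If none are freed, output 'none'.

Roots: A C G
Mark A: refs=A null null, marked=A
Mark C: refs=C, marked=A C
Mark G: refs=D F, marked=A C G
Mark D: refs=G null, marked=A C D G
Mark F: refs=E B, marked=A C D F G
Mark E: refs=J, marked=A C D E F G
Mark B: refs=G D, marked=A B C D E F G
Mark J: refs=null A, marked=A B C D E F G J
Unmarked (collected): H I

Answer: H I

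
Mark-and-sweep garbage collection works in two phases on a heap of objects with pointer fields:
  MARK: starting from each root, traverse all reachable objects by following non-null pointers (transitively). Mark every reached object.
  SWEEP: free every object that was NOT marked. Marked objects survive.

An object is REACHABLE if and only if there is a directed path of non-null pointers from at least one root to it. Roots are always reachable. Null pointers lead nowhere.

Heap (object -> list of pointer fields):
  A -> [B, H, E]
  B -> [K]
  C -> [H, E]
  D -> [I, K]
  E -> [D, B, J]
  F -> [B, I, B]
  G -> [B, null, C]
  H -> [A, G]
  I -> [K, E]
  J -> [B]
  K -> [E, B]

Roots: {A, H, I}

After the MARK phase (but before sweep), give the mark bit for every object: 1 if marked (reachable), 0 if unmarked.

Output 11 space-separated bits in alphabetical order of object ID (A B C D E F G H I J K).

Answer: 1 1 1 1 1 0 1 1 1 1 1

Derivation:
Roots: A H I
Mark A: refs=B H E, marked=A
Mark H: refs=A G, marked=A H
Mark I: refs=K E, marked=A H I
Mark B: refs=K, marked=A B H I
Mark E: refs=D B J, marked=A B E H I
Mark G: refs=B null C, marked=A B E G H I
Mark K: refs=E B, marked=A B E G H I K
Mark D: refs=I K, marked=A B D E G H I K
Mark J: refs=B, marked=A B D E G H I J K
Mark C: refs=H E, marked=A B C D E G H I J K
Unmarked (collected): F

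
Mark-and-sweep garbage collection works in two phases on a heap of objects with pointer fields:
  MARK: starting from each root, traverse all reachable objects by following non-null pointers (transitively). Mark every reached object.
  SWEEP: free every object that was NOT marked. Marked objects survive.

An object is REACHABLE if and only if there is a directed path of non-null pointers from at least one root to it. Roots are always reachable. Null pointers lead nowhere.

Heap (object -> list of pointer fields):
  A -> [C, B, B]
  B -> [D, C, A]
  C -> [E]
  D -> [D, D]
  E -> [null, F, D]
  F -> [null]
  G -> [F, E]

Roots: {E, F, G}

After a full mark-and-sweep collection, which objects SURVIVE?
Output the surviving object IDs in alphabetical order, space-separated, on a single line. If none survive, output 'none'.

Answer: D E F G

Derivation:
Roots: E F G
Mark E: refs=null F D, marked=E
Mark F: refs=null, marked=E F
Mark G: refs=F E, marked=E F G
Mark D: refs=D D, marked=D E F G
Unmarked (collected): A B C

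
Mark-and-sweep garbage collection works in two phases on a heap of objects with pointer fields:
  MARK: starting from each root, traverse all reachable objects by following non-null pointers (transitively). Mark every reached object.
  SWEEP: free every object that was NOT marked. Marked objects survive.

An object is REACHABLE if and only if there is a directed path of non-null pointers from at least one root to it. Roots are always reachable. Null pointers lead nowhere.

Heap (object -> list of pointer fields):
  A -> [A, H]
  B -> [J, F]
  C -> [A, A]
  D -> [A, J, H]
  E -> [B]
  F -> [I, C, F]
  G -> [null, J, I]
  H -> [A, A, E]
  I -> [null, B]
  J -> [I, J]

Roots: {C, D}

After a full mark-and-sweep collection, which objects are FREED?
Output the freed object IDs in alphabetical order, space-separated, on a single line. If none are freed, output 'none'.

Roots: C D
Mark C: refs=A A, marked=C
Mark D: refs=A J H, marked=C D
Mark A: refs=A H, marked=A C D
Mark J: refs=I J, marked=A C D J
Mark H: refs=A A E, marked=A C D H J
Mark I: refs=null B, marked=A C D H I J
Mark E: refs=B, marked=A C D E H I J
Mark B: refs=J F, marked=A B C D E H I J
Mark F: refs=I C F, marked=A B C D E F H I J
Unmarked (collected): G

Answer: G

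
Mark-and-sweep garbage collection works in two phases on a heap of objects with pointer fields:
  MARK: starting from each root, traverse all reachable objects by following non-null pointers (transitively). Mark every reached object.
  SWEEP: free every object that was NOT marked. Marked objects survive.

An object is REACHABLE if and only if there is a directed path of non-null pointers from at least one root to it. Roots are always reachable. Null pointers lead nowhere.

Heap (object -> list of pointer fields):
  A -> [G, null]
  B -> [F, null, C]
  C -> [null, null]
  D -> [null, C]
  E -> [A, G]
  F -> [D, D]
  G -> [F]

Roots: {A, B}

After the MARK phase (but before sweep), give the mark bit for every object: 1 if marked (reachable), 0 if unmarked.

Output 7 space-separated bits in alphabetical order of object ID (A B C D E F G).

Roots: A B
Mark A: refs=G null, marked=A
Mark B: refs=F null C, marked=A B
Mark G: refs=F, marked=A B G
Mark F: refs=D D, marked=A B F G
Mark C: refs=null null, marked=A B C F G
Mark D: refs=null C, marked=A B C D F G
Unmarked (collected): E

Answer: 1 1 1 1 0 1 1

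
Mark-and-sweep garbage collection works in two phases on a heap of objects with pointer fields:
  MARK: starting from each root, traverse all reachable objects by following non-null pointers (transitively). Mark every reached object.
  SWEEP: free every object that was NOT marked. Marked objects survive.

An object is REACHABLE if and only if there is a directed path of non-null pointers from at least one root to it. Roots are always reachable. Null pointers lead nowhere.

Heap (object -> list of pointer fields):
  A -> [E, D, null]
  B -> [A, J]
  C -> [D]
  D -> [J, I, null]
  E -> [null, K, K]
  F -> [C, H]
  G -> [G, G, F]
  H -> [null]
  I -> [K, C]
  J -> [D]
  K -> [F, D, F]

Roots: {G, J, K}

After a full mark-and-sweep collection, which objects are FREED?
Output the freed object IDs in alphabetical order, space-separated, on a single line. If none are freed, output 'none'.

Roots: G J K
Mark G: refs=G G F, marked=G
Mark J: refs=D, marked=G J
Mark K: refs=F D F, marked=G J K
Mark F: refs=C H, marked=F G J K
Mark D: refs=J I null, marked=D F G J K
Mark C: refs=D, marked=C D F G J K
Mark H: refs=null, marked=C D F G H J K
Mark I: refs=K C, marked=C D F G H I J K
Unmarked (collected): A B E

Answer: A B E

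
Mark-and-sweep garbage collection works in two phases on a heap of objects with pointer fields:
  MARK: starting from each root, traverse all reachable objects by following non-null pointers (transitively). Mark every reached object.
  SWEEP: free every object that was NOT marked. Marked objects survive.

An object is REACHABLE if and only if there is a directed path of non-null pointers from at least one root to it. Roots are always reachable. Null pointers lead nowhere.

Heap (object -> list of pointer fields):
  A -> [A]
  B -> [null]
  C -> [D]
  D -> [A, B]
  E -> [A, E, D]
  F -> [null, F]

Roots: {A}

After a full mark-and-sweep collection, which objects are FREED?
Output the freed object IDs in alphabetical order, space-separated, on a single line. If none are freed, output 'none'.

Roots: A
Mark A: refs=A, marked=A
Unmarked (collected): B C D E F

Answer: B C D E F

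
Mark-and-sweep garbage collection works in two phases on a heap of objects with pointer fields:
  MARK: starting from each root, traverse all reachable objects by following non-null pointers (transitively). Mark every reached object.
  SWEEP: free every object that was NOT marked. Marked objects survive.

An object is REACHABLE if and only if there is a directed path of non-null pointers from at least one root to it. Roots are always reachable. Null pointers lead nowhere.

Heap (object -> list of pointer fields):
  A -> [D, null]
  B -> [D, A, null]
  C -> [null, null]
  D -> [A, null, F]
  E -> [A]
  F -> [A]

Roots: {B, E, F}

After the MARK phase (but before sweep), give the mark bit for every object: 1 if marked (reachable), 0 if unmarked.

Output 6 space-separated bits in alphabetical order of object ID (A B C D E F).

Answer: 1 1 0 1 1 1

Derivation:
Roots: B E F
Mark B: refs=D A null, marked=B
Mark E: refs=A, marked=B E
Mark F: refs=A, marked=B E F
Mark D: refs=A null F, marked=B D E F
Mark A: refs=D null, marked=A B D E F
Unmarked (collected): C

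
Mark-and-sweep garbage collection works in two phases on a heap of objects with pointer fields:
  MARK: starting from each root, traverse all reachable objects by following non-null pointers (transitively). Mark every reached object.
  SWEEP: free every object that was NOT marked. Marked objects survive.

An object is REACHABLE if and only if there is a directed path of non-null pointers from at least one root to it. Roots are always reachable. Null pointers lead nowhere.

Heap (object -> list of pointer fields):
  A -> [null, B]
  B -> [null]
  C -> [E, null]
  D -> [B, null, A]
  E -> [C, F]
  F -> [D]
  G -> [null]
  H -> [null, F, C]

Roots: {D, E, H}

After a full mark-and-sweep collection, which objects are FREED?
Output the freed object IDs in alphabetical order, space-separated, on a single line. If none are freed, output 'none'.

Answer: G

Derivation:
Roots: D E H
Mark D: refs=B null A, marked=D
Mark E: refs=C F, marked=D E
Mark H: refs=null F C, marked=D E H
Mark B: refs=null, marked=B D E H
Mark A: refs=null B, marked=A B D E H
Mark C: refs=E null, marked=A B C D E H
Mark F: refs=D, marked=A B C D E F H
Unmarked (collected): G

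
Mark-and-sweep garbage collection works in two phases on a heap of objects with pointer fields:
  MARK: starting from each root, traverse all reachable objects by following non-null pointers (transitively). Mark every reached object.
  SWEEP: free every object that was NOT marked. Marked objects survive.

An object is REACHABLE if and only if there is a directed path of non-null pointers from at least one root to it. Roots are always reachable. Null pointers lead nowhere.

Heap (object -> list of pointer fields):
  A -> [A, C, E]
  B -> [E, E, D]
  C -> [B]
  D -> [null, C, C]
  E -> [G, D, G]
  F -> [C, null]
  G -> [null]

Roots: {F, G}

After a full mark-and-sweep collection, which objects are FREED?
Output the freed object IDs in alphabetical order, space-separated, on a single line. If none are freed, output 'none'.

Roots: F G
Mark F: refs=C null, marked=F
Mark G: refs=null, marked=F G
Mark C: refs=B, marked=C F G
Mark B: refs=E E D, marked=B C F G
Mark E: refs=G D G, marked=B C E F G
Mark D: refs=null C C, marked=B C D E F G
Unmarked (collected): A

Answer: A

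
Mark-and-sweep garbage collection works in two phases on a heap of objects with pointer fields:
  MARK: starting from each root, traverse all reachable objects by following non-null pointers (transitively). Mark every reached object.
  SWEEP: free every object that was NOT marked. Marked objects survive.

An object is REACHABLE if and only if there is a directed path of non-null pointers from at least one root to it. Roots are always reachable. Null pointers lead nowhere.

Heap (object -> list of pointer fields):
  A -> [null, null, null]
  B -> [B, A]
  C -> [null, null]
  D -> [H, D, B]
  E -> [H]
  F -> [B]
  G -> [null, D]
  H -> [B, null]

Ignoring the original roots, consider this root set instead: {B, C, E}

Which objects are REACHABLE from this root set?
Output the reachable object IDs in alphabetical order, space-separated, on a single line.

Answer: A B C E H

Derivation:
Roots: B C E
Mark B: refs=B A, marked=B
Mark C: refs=null null, marked=B C
Mark E: refs=H, marked=B C E
Mark A: refs=null null null, marked=A B C E
Mark H: refs=B null, marked=A B C E H
Unmarked (collected): D F G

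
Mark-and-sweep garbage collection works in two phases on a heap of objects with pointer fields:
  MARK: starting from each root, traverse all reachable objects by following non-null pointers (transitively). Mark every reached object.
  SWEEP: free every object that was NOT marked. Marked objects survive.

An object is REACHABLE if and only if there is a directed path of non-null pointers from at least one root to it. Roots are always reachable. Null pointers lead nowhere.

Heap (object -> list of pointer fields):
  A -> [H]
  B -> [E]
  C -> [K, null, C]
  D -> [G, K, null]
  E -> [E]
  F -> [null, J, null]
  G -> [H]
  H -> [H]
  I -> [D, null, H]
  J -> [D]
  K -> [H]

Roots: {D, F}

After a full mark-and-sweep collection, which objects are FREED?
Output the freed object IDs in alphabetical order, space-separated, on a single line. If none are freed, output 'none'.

Answer: A B C E I

Derivation:
Roots: D F
Mark D: refs=G K null, marked=D
Mark F: refs=null J null, marked=D F
Mark G: refs=H, marked=D F G
Mark K: refs=H, marked=D F G K
Mark J: refs=D, marked=D F G J K
Mark H: refs=H, marked=D F G H J K
Unmarked (collected): A B C E I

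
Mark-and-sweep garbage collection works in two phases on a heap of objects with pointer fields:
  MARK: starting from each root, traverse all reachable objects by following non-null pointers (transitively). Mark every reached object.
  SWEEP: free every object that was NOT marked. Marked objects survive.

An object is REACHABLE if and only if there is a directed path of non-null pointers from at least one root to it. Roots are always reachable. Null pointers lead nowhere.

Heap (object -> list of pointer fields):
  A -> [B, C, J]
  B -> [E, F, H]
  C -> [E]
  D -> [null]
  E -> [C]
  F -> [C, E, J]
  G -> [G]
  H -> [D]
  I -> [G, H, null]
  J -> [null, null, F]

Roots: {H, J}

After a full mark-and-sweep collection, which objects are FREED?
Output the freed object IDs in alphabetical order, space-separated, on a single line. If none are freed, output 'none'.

Answer: A B G I

Derivation:
Roots: H J
Mark H: refs=D, marked=H
Mark J: refs=null null F, marked=H J
Mark D: refs=null, marked=D H J
Mark F: refs=C E J, marked=D F H J
Mark C: refs=E, marked=C D F H J
Mark E: refs=C, marked=C D E F H J
Unmarked (collected): A B G I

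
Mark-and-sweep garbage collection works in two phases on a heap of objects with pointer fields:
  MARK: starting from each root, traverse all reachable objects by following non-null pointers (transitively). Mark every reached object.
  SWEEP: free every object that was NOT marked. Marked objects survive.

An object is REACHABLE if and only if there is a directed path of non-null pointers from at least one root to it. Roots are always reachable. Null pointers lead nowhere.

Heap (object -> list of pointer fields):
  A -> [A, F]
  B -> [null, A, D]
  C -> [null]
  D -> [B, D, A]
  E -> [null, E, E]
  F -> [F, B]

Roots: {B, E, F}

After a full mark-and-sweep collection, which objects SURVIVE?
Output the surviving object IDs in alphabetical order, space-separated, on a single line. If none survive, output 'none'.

Roots: B E F
Mark B: refs=null A D, marked=B
Mark E: refs=null E E, marked=B E
Mark F: refs=F B, marked=B E F
Mark A: refs=A F, marked=A B E F
Mark D: refs=B D A, marked=A B D E F
Unmarked (collected): C

Answer: A B D E F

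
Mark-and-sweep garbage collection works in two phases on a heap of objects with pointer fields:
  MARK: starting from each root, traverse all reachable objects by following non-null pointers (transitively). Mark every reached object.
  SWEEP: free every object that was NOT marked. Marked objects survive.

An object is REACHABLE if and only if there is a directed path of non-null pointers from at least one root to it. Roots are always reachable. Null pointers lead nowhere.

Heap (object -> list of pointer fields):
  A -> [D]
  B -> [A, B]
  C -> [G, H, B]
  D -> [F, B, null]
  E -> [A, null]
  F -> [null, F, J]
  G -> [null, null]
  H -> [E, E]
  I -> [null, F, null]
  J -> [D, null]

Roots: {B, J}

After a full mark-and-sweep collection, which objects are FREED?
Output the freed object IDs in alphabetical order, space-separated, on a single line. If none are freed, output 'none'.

Roots: B J
Mark B: refs=A B, marked=B
Mark J: refs=D null, marked=B J
Mark A: refs=D, marked=A B J
Mark D: refs=F B null, marked=A B D J
Mark F: refs=null F J, marked=A B D F J
Unmarked (collected): C E G H I

Answer: C E G H I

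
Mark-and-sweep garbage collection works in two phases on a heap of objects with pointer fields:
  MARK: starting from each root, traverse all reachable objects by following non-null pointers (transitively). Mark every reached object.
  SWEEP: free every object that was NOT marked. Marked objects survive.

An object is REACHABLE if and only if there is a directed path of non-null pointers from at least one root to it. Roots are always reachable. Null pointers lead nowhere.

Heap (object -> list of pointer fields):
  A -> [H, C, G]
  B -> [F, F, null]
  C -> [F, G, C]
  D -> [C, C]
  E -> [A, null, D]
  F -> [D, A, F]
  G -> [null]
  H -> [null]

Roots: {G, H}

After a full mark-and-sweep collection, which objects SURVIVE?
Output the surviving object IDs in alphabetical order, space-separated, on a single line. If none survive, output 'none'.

Roots: G H
Mark G: refs=null, marked=G
Mark H: refs=null, marked=G H
Unmarked (collected): A B C D E F

Answer: G H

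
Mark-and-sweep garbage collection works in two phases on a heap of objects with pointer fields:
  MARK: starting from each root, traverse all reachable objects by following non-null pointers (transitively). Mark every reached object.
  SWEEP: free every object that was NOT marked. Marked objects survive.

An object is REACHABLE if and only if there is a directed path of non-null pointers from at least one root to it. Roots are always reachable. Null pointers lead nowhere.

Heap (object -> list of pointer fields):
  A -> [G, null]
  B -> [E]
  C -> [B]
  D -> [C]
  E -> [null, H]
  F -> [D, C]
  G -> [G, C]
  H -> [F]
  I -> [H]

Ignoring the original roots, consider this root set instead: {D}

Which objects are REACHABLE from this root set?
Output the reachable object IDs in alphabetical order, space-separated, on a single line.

Roots: D
Mark D: refs=C, marked=D
Mark C: refs=B, marked=C D
Mark B: refs=E, marked=B C D
Mark E: refs=null H, marked=B C D E
Mark H: refs=F, marked=B C D E H
Mark F: refs=D C, marked=B C D E F H
Unmarked (collected): A G I

Answer: B C D E F H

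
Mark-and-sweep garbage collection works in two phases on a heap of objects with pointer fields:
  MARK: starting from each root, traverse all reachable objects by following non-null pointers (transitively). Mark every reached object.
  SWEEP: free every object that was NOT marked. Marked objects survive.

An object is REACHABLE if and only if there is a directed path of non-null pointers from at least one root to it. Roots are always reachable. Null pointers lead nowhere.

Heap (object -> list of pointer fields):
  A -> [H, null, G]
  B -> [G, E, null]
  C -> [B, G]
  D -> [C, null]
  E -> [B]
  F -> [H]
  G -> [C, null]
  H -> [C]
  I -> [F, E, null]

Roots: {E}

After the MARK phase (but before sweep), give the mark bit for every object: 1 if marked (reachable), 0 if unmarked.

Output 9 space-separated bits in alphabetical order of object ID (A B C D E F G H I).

Answer: 0 1 1 0 1 0 1 0 0

Derivation:
Roots: E
Mark E: refs=B, marked=E
Mark B: refs=G E null, marked=B E
Mark G: refs=C null, marked=B E G
Mark C: refs=B G, marked=B C E G
Unmarked (collected): A D F H I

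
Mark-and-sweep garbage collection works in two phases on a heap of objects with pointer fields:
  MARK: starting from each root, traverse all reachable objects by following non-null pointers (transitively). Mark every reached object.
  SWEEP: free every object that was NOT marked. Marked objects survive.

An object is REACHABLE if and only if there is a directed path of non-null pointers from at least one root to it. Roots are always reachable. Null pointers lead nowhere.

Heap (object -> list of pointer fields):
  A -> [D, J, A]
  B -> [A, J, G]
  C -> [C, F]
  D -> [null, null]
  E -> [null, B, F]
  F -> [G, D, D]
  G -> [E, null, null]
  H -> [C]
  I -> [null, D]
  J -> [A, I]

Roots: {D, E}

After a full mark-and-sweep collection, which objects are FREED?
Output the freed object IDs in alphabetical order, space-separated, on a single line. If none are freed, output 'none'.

Roots: D E
Mark D: refs=null null, marked=D
Mark E: refs=null B F, marked=D E
Mark B: refs=A J G, marked=B D E
Mark F: refs=G D D, marked=B D E F
Mark A: refs=D J A, marked=A B D E F
Mark J: refs=A I, marked=A B D E F J
Mark G: refs=E null null, marked=A B D E F G J
Mark I: refs=null D, marked=A B D E F G I J
Unmarked (collected): C H

Answer: C H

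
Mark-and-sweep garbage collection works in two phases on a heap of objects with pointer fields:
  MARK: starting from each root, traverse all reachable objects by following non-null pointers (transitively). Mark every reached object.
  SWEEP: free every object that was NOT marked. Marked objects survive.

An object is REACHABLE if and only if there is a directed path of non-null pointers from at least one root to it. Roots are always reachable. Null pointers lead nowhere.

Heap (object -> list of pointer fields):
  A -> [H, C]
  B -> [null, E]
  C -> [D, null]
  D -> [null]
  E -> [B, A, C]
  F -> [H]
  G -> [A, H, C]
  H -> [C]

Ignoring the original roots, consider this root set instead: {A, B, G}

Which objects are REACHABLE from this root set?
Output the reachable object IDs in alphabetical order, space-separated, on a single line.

Roots: A B G
Mark A: refs=H C, marked=A
Mark B: refs=null E, marked=A B
Mark G: refs=A H C, marked=A B G
Mark H: refs=C, marked=A B G H
Mark C: refs=D null, marked=A B C G H
Mark E: refs=B A C, marked=A B C E G H
Mark D: refs=null, marked=A B C D E G H
Unmarked (collected): F

Answer: A B C D E G H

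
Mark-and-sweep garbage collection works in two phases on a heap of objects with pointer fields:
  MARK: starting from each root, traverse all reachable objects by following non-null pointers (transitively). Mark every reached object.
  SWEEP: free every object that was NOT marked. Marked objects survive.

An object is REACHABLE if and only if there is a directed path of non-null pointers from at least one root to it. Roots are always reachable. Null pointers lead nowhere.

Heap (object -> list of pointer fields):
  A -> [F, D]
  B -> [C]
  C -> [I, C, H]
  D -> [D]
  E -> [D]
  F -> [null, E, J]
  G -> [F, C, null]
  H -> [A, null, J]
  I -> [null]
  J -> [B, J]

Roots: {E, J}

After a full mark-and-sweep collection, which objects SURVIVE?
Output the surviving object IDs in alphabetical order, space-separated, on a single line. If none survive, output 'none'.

Answer: A B C D E F H I J

Derivation:
Roots: E J
Mark E: refs=D, marked=E
Mark J: refs=B J, marked=E J
Mark D: refs=D, marked=D E J
Mark B: refs=C, marked=B D E J
Mark C: refs=I C H, marked=B C D E J
Mark I: refs=null, marked=B C D E I J
Mark H: refs=A null J, marked=B C D E H I J
Mark A: refs=F D, marked=A B C D E H I J
Mark F: refs=null E J, marked=A B C D E F H I J
Unmarked (collected): G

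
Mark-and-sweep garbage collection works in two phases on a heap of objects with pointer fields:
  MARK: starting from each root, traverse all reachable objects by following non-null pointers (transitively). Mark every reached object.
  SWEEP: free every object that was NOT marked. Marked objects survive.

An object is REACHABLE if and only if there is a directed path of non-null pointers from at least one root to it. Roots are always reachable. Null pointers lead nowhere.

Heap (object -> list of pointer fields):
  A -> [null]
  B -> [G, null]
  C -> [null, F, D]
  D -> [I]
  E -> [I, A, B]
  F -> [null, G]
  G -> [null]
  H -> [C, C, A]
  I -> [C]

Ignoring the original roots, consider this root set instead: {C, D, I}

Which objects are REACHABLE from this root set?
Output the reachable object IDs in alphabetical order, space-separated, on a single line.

Answer: C D F G I

Derivation:
Roots: C D I
Mark C: refs=null F D, marked=C
Mark D: refs=I, marked=C D
Mark I: refs=C, marked=C D I
Mark F: refs=null G, marked=C D F I
Mark G: refs=null, marked=C D F G I
Unmarked (collected): A B E H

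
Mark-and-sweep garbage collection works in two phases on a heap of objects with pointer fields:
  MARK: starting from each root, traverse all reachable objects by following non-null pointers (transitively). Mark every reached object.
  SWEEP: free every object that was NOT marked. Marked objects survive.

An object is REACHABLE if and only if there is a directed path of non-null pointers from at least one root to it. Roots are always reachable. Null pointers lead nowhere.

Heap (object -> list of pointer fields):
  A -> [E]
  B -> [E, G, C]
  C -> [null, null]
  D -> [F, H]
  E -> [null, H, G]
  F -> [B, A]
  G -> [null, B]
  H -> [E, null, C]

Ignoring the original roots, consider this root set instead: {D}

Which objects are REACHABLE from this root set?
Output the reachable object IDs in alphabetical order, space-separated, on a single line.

Answer: A B C D E F G H

Derivation:
Roots: D
Mark D: refs=F H, marked=D
Mark F: refs=B A, marked=D F
Mark H: refs=E null C, marked=D F H
Mark B: refs=E G C, marked=B D F H
Mark A: refs=E, marked=A B D F H
Mark E: refs=null H G, marked=A B D E F H
Mark C: refs=null null, marked=A B C D E F H
Mark G: refs=null B, marked=A B C D E F G H
Unmarked (collected): (none)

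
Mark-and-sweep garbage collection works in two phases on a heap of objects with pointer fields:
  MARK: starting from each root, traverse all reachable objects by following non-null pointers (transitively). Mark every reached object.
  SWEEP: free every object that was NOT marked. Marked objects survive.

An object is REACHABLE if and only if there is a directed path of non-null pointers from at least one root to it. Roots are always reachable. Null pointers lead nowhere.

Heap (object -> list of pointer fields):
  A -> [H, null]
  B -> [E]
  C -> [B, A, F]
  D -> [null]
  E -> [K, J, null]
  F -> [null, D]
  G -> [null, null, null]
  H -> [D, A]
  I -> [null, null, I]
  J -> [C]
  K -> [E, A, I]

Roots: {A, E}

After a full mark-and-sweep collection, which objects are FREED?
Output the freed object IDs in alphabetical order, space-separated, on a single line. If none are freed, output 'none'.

Answer: G

Derivation:
Roots: A E
Mark A: refs=H null, marked=A
Mark E: refs=K J null, marked=A E
Mark H: refs=D A, marked=A E H
Mark K: refs=E A I, marked=A E H K
Mark J: refs=C, marked=A E H J K
Mark D: refs=null, marked=A D E H J K
Mark I: refs=null null I, marked=A D E H I J K
Mark C: refs=B A F, marked=A C D E H I J K
Mark B: refs=E, marked=A B C D E H I J K
Mark F: refs=null D, marked=A B C D E F H I J K
Unmarked (collected): G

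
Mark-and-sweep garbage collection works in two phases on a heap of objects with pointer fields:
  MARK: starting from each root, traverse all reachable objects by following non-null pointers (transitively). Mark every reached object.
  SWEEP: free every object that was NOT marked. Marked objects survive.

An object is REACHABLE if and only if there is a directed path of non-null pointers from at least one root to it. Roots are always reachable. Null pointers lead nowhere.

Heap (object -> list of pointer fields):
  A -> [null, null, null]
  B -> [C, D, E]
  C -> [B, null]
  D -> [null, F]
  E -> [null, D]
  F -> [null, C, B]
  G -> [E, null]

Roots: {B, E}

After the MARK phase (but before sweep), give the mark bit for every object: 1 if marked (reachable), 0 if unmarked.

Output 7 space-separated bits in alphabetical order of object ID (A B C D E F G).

Roots: B E
Mark B: refs=C D E, marked=B
Mark E: refs=null D, marked=B E
Mark C: refs=B null, marked=B C E
Mark D: refs=null F, marked=B C D E
Mark F: refs=null C B, marked=B C D E F
Unmarked (collected): A G

Answer: 0 1 1 1 1 1 0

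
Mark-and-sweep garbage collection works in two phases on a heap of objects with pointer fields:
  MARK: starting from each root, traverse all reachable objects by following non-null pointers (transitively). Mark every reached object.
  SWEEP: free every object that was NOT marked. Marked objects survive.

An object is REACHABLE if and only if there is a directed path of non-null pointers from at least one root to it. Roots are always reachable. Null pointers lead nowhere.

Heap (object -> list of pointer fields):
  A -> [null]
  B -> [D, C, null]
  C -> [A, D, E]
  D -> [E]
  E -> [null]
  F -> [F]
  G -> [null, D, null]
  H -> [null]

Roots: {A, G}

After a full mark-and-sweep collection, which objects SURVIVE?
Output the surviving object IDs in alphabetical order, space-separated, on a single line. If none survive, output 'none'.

Answer: A D E G

Derivation:
Roots: A G
Mark A: refs=null, marked=A
Mark G: refs=null D null, marked=A G
Mark D: refs=E, marked=A D G
Mark E: refs=null, marked=A D E G
Unmarked (collected): B C F H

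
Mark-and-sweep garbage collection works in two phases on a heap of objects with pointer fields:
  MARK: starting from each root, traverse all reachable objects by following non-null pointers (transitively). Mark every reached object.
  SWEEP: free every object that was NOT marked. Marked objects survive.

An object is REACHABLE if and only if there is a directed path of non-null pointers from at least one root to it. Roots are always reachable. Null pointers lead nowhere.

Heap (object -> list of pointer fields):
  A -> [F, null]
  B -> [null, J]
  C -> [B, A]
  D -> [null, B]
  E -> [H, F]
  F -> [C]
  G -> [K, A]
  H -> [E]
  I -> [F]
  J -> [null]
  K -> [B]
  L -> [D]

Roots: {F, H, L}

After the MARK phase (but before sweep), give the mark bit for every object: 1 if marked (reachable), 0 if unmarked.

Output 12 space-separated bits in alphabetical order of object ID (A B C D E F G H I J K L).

Answer: 1 1 1 1 1 1 0 1 0 1 0 1

Derivation:
Roots: F H L
Mark F: refs=C, marked=F
Mark H: refs=E, marked=F H
Mark L: refs=D, marked=F H L
Mark C: refs=B A, marked=C F H L
Mark E: refs=H F, marked=C E F H L
Mark D: refs=null B, marked=C D E F H L
Mark B: refs=null J, marked=B C D E F H L
Mark A: refs=F null, marked=A B C D E F H L
Mark J: refs=null, marked=A B C D E F H J L
Unmarked (collected): G I K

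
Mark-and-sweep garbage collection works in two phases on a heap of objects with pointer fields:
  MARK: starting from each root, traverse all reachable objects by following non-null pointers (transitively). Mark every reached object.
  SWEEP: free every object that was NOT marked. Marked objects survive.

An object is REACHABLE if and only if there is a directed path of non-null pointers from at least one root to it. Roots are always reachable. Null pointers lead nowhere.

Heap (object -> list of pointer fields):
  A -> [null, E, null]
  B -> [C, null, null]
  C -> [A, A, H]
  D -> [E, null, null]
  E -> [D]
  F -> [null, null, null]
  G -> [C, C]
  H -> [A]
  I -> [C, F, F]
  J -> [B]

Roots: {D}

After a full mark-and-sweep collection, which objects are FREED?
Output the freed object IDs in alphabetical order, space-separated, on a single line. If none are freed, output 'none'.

Answer: A B C F G H I J

Derivation:
Roots: D
Mark D: refs=E null null, marked=D
Mark E: refs=D, marked=D E
Unmarked (collected): A B C F G H I J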